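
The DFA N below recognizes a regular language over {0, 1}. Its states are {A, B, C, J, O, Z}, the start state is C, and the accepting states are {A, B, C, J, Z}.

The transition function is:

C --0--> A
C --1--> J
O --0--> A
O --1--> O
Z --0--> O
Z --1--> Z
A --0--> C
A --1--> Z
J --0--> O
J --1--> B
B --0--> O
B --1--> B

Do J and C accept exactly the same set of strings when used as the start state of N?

No

Start with accepting vs non-accepting: {A,B,C,J,Z} | {O}.
On input 0, block {A,B,C,J,Z} splits into {B,J,Z} and {A,C}.
The partition is now stable with 3 blocks: {B,J,Z} | {O} | {A,C}.
J and C end up in different blocks, so they are distinguishable. For instance, the string '0' is accepted from only C.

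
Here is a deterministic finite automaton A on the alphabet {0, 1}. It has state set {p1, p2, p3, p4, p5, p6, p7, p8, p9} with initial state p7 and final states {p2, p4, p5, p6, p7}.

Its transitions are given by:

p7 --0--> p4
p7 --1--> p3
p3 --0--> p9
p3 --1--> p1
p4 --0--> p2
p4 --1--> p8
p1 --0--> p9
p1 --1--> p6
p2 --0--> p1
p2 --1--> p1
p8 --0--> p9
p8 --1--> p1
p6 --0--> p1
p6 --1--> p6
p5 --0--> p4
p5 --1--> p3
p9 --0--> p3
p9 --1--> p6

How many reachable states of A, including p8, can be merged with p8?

2

Reachable states from the start: {p1,p2,p3,p4,p6,p7,p8,p9}. Unreachable: {p5} — drop them.
Start with accepting vs non-accepting: {p2,p4,p6,p7} | {p1,p3,p8,p9}.
Refine {p2,p4,p6,p7} on symbol 0: members go to different blocks, giving {p2,p6} and {p4,p7}.
On input 1, block {p2,p6} splits into {p2} and {p6}.
On input 1, block {p1,p3,p8,p9} splits into {p1,p9} and {p3,p8}.
Refine {p1,p9} on symbol 0: members go to different blocks, giving {p1} and {p9}.
Refine {p4,p7} on symbol 0: members go to different blocks, giving {p4} and {p7}.
The partition is now stable with 7 blocks: {p2} | {p1} | {p4} | {p6} | {p3,p8} | {p9} | {p7}.
The equivalence class containing p8 is {p3,p8}, of size 2.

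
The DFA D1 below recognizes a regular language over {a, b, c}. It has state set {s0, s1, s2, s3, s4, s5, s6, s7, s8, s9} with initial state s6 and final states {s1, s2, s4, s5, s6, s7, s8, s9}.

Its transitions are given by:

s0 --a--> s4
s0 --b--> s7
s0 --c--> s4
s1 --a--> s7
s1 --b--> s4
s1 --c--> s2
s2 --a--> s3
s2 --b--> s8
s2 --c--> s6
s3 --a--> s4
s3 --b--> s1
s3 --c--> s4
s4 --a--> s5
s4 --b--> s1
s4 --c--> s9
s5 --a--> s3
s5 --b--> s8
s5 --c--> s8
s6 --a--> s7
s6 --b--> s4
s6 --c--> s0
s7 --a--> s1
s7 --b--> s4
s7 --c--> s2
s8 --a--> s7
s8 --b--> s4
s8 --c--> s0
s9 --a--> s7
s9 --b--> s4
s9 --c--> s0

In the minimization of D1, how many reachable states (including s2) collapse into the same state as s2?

Start with accepting vs non-accepting: {s1,s2,s4,s5,s6,s7,s8,s9} | {s0,s3}.
On input a, block {s1,s2,s4,s5,s6,s7,s8,s9} splits into {s1,s4,s6,s7,s8,s9} and {s2,s5}.
Split {s1,s4,s6,s7,s8,s9} by δ(·,a) → {s1,s6,s7,s8,s9} and {s4}.
On input c, block {s1,s6,s7,s8,s9} splits into {s6,s8,s9} and {s1,s7}.
The partition is now stable with 5 blocks: {s6,s8,s9} | {s0,s3} | {s2,s5} | {s4} | {s1,s7}.
State s2 belongs to the block {s2,s5}, which has 2 states.

2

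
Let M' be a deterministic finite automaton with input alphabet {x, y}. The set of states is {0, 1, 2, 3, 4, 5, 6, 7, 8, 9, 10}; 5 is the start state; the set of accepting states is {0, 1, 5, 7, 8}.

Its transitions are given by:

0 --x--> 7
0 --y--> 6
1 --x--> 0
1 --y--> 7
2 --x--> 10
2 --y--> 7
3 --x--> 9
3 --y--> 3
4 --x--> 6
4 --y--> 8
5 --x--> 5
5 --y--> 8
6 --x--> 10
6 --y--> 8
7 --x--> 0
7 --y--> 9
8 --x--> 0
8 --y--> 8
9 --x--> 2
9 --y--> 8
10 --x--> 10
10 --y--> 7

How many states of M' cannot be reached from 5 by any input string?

BFS from 5 reaches {0, 2, 5, 6, 7, 8, 9, 10}; the 3 state(s) 1, 3, 4 are never visited.

3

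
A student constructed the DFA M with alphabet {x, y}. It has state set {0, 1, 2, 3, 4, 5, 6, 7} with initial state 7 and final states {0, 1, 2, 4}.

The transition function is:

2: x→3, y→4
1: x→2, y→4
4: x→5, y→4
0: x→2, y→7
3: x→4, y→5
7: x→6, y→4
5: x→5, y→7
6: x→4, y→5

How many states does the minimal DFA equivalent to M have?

Reachable states from the start: {4,5,6,7}. Unreachable: {0,1,2,3} — drop them.
Start with accepting vs non-accepting: {4} | {5,6,7}.
On input x, block {5,6,7} splits into {5,7} and {6}.
Split {5,7} by δ(·,x) → {5} and {7}.
The partition is now stable with 4 blocks: {4} | {5} | {6} | {7}.

4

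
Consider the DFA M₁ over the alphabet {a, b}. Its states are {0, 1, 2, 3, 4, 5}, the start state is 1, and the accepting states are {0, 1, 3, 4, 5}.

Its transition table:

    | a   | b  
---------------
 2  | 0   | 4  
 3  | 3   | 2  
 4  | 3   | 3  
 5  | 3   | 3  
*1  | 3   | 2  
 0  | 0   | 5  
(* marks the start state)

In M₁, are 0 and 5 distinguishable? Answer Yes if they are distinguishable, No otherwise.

P0 = {0,1,3,4,5} | {2}.
Refine {0,1,3,4,5} on symbol b: members go to different blocks, giving {0,4,5} and {1,3}.
On input a, block {0,4,5} splits into {4,5} and {0}.
No further refinement is possible. Final partition (4 blocks): {4,5} | {2} | {1,3} | {0}.
0 and 5 end up in different blocks, so they are distinguishable. For instance, the string 'ab' is accepted from only 0.

Yes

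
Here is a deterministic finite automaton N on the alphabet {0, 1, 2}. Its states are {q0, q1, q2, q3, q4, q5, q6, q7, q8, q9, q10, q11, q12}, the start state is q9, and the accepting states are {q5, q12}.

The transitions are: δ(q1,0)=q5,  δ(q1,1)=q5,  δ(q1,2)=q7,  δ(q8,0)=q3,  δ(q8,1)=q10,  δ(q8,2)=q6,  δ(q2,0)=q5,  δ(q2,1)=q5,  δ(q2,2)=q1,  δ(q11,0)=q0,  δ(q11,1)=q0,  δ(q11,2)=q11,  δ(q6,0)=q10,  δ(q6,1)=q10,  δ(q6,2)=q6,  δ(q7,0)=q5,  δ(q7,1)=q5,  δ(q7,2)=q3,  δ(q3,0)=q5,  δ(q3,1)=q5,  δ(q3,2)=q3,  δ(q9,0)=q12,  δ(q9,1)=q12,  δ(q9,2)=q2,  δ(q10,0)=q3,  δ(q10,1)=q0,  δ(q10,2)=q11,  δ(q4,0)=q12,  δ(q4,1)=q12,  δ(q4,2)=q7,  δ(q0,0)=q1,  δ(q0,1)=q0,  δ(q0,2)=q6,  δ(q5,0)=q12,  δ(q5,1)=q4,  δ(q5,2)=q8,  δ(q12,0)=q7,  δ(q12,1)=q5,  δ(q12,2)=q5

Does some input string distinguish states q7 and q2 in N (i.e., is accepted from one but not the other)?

All states are reachable from the start state.
P0 = {q5,q12} | {q0,q1,q2,q3,q4,q6,q7,q8,q9,q10,q11}.
Split {q5,q12} by δ(·,0) → {q5} and {q12}.
Refine {q0,q1,q2,q3,q4,q6,q7,q8,q9,q10,q11} on symbol 0: members go to different blocks, giving {q0,q6,q8,q10,q11} and {q1,q2,q3,q7} and {q4,q9}.
Split {q0,q6,q8,q10,q11} by δ(·,0) → {q0,q8,q10} and {q6,q11}.
No further refinement is possible. Final partition (6 blocks): {q5} | {q0,q8,q10} | {q12} | {q1,q2,q3,q7} | {q4,q9} | {q6,q11}.
q7 and q2 lie in the same block of the stable partition, so they are equivalent — no string distinguishes them.

No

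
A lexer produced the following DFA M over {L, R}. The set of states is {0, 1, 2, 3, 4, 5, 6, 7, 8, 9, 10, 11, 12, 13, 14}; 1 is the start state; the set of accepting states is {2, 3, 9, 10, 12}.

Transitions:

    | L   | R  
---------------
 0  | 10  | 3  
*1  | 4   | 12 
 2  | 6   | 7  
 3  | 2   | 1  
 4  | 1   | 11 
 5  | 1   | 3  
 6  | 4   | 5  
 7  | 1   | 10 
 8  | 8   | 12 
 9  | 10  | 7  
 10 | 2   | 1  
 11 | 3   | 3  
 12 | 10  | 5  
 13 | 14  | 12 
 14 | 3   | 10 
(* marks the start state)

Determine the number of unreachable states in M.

No path from 1 leads to 0, 8, 9, 13, 14; the other 10 states are all reachable.

5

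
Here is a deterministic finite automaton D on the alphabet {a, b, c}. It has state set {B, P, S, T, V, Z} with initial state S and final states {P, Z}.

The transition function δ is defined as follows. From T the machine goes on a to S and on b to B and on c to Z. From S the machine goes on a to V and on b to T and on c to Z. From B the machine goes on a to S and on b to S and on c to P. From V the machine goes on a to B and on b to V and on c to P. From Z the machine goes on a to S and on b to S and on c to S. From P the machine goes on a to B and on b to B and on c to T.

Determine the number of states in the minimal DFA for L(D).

Every state is reachable, so we keep all 6.
Initial partition by acceptance: {P,Z} | {B,S,T,V}.
No further refinement is possible. Final partition (2 blocks): {P,Z} | {B,S,T,V}.

2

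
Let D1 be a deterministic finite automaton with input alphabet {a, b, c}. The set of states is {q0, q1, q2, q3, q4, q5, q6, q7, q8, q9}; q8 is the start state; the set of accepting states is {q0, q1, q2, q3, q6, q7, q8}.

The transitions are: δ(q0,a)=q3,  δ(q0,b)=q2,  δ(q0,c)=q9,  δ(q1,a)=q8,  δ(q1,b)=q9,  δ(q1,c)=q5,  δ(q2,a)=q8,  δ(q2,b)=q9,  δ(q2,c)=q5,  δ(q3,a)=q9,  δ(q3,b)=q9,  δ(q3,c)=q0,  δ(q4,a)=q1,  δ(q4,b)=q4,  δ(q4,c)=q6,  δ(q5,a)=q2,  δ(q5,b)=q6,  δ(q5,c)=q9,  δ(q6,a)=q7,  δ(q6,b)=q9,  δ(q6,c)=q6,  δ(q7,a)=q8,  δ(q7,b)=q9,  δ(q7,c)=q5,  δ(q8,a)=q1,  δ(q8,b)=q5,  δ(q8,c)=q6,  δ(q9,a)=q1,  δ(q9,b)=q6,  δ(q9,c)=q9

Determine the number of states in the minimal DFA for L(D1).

States {q0,q3,q4} cannot be reached from the start state, so discard them.
P0 = {q1,q2,q6,q7,q8} | {q5,q9}.
On input c, block {q1,q2,q6,q7,q8} splits into {q1,q2,q7} and {q6,q8}.
No further refinement is possible. Final partition (3 blocks): {q1,q2,q7} | {q5,q9} | {q6,q8}.

3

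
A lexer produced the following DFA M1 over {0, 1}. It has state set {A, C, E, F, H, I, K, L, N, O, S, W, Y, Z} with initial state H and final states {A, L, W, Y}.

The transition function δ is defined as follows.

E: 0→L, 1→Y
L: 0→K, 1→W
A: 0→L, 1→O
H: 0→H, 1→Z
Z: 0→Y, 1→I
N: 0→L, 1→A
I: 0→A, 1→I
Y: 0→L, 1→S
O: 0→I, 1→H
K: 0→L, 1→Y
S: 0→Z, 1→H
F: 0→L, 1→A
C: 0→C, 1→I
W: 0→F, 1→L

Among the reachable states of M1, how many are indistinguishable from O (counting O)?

Reachable states from the start: {A,F,H,I,K,L,O,S,W,Y,Z}. Unreachable: {C,E,N} — drop them.
Start with accepting vs non-accepting: {A,L,W,Y} | {F,H,I,K,O,S,Z}.
Refine {A,L,W,Y} on symbol 0: members go to different blocks, giving {A,Y} and {L,W}.
Split {F,H,I,K,O,S,Z} by δ(·,0) → {H,O,S} and {I,Z} and {F,K}.
Split {H,O,S} by δ(·,0) → {O,S} and {H}.
No further refinement is possible. Final partition (6 blocks): {A,Y} | {O,S} | {L,W} | {I,Z} | {F,K} | {H}.
State O belongs to the block {O,S}, which has 2 states.

2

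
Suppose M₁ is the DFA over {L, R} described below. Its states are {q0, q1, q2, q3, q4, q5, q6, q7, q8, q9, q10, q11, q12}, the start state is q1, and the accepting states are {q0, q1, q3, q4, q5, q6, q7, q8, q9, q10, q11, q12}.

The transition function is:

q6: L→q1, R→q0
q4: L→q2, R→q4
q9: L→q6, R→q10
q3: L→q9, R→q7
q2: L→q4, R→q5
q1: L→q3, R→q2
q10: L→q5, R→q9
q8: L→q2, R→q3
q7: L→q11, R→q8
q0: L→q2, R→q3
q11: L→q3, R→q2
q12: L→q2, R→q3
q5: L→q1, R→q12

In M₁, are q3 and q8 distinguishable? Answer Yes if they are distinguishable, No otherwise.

Start with accepting vs non-accepting: {q0,q1,q3,q4,q5,q6,q7,q8,q9,q10,q11,q12} | {q2}.
On input L, block {q0,q1,q3,q4,q5,q6,q7,q8,q9,q10,q11,q12} splits into {q1,q3,q5,q6,q7,q9,q10,q11} and {q0,q4,q8,q12}.
On input R, block {q1,q3,q5,q6,q7,q9,q10,q11} splits into {q3,q9,q10} and {q5,q6,q7} and {q1,q11}.
Refine {q3,q9,q10} on symbol L: members go to different blocks, giving {q9,q10} and {q3}.
Refine {q0,q4,q8,q12} on symbol R: members go to different blocks, giving {q0,q8,q12} and {q4}.
No further refinement is possible. Final partition (7 blocks): {q9,q10} | {q2} | {q0,q8,q12} | {q5,q6,q7} | {q1,q11} | {q3} | {q4}.
q3 and q8 end up in different blocks, so they are distinguishable. For instance, the string 'L' is accepted from only q3.

Yes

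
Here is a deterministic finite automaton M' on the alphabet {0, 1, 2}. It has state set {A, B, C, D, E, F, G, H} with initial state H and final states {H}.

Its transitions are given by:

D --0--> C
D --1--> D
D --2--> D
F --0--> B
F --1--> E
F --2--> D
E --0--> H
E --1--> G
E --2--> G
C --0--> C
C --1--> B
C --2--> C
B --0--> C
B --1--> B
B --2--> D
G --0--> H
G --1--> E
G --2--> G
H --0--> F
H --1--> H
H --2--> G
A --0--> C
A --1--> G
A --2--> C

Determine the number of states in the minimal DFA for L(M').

4

First remove the unreachable states {A}; 7 states remain.
P0 = {H} | {B,C,D,E,F,G}.
Refine {B,C,D,E,F,G} on symbol 0: members go to different blocks, giving {B,C,D,F} and {E,G}.
Split {B,C,D,F} by δ(·,1) → {B,C,D} and {F}.
No further refinement is possible. Final partition (4 blocks): {H} | {B,C,D} | {E,G} | {F}.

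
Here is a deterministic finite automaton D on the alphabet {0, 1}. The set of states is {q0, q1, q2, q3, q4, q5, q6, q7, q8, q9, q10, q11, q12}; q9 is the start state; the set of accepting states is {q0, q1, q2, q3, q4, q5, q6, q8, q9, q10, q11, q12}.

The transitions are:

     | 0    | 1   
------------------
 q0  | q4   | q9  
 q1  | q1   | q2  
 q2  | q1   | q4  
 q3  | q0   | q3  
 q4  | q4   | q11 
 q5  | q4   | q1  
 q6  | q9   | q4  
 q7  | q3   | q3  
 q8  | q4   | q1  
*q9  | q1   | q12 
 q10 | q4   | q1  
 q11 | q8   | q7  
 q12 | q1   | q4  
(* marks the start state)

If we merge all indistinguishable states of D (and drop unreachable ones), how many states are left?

First remove the unreachable states {q5,q6,q10}; 10 states remain.
P0 = {q0,q1,q2,q3,q4,q8,q9,q11,q12} | {q7}.
Refine {q0,q1,q2,q3,q4,q8,q9,q11,q12} on symbol 1: members go to different blocks, giving {q0,q1,q2,q3,q4,q8,q9,q12} and {q11}.
Refine {q0,q1,q2,q3,q4,q8,q9,q12} on symbol 1: members go to different blocks, giving {q0,q1,q2,q3,q8,q9,q12} and {q4}.
Refine {q0,q1,q2,q3,q8,q9,q12} on symbol 0: members go to different blocks, giving {q1,q2,q3,q9,q12} and {q0,q8}.
On input 0, block {q1,q2,q3,q9,q12} splits into {q1,q2,q9,q12} and {q3}.
On input 1, block {q1,q2,q9,q12} splits into {q1,q9} and {q2,q12}.
No further refinement is possible. Final partition (7 blocks): {q1,q9} | {q7} | {q11} | {q4} | {q0,q8} | {q3} | {q2,q12}.

7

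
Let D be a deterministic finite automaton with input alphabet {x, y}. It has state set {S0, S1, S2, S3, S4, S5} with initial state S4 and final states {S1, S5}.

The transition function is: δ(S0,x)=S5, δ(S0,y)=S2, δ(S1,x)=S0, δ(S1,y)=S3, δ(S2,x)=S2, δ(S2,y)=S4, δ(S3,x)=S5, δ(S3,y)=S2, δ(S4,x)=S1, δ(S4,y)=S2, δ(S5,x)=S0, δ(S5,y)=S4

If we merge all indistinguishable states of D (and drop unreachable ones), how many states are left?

P0 = {S1,S5} | {S0,S2,S3,S4}.
Refine {S0,S2,S3,S4} on symbol x: members go to different blocks, giving {S0,S3,S4} and {S2}.
The partition is now stable with 3 blocks: {S1,S5} | {S0,S3,S4} | {S2}.

3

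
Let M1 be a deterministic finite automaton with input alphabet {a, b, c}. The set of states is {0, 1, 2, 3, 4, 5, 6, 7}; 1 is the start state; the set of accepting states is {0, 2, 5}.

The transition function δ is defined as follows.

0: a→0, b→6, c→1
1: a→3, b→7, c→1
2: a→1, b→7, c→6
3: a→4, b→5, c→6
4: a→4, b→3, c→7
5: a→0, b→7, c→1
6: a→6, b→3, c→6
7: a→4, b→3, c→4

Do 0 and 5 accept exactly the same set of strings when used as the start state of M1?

Yes

Reachable states from the start: {0,1,3,4,5,6,7}. Unreachable: {2} — drop them.
P0 = {0,5} | {1,3,4,6,7}.
On input b, block {1,3,4,6,7} splits into {1,4,6,7} and {3}.
Split {1,4,6,7} by δ(·,a) → {4,6,7} and {1}.
Stable partition: {0,5} | {4,6,7} | {3} | {1} — 4 equivalence classes.
0 and 5 lie in the same block of the stable partition, so they are equivalent — no string distinguishes them.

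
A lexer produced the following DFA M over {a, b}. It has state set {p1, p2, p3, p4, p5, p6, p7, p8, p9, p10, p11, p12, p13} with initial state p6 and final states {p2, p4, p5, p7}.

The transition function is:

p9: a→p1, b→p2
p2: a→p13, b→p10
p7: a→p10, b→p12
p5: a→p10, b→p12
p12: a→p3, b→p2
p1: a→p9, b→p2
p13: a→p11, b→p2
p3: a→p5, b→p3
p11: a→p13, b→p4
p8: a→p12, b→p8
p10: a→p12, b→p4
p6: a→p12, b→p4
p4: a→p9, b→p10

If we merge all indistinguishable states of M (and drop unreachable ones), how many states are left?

States {p7,p8} cannot be reached from the start state, so discard them.
Initial partition by acceptance: {p2,p4,p5} | {p1,p3,p6,p9,p10,p11,p12,p13}.
On input a, block {p1,p3,p6,p9,p10,p11,p12,p13} splits into {p1,p6,p9,p10,p11,p12,p13} and {p3}.
On input a, block {p1,p6,p9,p10,p11,p12,p13} splits into {p1,p6,p9,p10,p11,p13} and {p12}.
Split {p2,p4,p5} by δ(·,b) → {p2,p4} and {p5}.
On input a, block {p1,p6,p9,p10,p11,p13} splits into {p1,p9,p11,p13} and {p6,p10}.
No further refinement is possible. Final partition (6 blocks): {p2,p4} | {p1,p9,p11,p13} | {p3} | {p12} | {p5} | {p6,p10}.

6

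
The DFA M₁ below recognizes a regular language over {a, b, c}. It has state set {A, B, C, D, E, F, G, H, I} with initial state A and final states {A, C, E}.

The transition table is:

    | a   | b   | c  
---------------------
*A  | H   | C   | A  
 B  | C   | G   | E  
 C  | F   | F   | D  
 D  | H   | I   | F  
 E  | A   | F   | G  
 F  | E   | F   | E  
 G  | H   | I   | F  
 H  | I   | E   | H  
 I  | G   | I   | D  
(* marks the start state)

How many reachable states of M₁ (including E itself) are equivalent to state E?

Reachable states from the start: {A,C,D,E,F,G,H,I}. Unreachable: {B} — drop them.
Initial partition by acceptance: {A,C,E} | {D,F,G,H,I}.
Split {A,C,E} by δ(·,a) → {A,C} and {E}.
Refine {A,C} on symbol b: members go to different blocks, giving {A} and {C}.
Refine {D,F,G,H,I} on symbol a: members go to different blocks, giving {D,G,H,I} and {F}.
Refine {D,G,H,I} on symbol b: members go to different blocks, giving {D,G,I} and {H}.
Refine {D,G,I} on symbol a: members go to different blocks, giving {D,G} and {I}.
No further refinement is possible. Final partition (7 blocks): {A} | {D,G} | {E} | {C} | {F} | {H} | {I}.
The equivalence class containing E is {E}, of size 1.

1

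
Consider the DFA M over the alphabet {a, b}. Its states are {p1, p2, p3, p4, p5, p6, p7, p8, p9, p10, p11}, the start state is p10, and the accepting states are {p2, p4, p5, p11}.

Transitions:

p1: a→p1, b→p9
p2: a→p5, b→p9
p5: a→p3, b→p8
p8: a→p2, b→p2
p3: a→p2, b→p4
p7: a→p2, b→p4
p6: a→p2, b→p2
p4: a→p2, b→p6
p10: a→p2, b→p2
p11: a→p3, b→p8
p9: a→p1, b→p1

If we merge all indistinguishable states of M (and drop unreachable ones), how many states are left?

6

Reachable states from the start: {p1,p2,p3,p4,p5,p6,p8,p9,p10}. Unreachable: {p7,p11} — drop them.
Start with accepting vs non-accepting: {p2,p4,p5} | {p1,p3,p6,p8,p9,p10}.
Refine {p2,p4,p5} on symbol a: members go to different blocks, giving {p2,p4} and {p5}.
On input a, block {p2,p4} splits into {p2} and {p4}.
Split {p1,p3,p6,p8,p9,p10} by δ(·,a) → {p3,p6,p8,p10} and {p1,p9}.
On input b, block {p3,p6,p8,p10} splits into {p6,p8,p10} and {p3}.
The partition is now stable with 6 blocks: {p2} | {p6,p8,p10} | {p5} | {p4} | {p1,p9} | {p3}.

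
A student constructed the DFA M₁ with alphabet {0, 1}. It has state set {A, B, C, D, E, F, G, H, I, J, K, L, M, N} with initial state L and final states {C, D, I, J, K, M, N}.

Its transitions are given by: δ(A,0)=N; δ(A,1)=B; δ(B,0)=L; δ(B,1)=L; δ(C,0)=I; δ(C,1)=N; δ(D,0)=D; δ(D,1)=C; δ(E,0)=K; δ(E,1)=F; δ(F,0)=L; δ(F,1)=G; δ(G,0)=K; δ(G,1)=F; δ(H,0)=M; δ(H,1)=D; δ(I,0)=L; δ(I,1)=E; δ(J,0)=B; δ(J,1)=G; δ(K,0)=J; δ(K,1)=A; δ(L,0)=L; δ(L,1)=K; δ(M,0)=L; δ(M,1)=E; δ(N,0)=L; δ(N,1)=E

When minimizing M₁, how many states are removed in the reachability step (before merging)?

No path from L leads to C, D, H, I, M; the other 9 states are all reachable.

5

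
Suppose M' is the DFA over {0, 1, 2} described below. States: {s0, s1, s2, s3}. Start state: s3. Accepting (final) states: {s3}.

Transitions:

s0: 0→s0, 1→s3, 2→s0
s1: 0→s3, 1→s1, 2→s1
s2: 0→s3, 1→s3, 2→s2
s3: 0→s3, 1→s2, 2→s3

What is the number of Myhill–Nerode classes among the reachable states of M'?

Reachable states from the start: {s2,s3}. Unreachable: {s0,s1} — drop them.
Start with accepting vs non-accepting: {s3} | {s2}.
No further refinement is possible. Final partition (2 blocks): {s3} | {s2}.

2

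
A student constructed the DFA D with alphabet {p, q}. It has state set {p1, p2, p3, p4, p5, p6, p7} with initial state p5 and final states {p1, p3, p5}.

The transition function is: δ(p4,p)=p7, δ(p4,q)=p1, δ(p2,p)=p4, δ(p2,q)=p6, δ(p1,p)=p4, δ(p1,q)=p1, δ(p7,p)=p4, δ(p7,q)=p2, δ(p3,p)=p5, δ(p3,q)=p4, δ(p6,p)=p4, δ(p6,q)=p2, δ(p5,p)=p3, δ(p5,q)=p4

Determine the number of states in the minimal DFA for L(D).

Initial partition by acceptance: {p1,p3,p5} | {p2,p4,p6,p7}.
Refine {p1,p3,p5} on symbol p: members go to different blocks, giving {p3,p5} and {p1}.
On input q, block {p2,p4,p6,p7} splits into {p2,p6,p7} and {p4}.
Stable partition: {p3,p5} | {p2,p6,p7} | {p1} | {p4} — 4 equivalence classes.

4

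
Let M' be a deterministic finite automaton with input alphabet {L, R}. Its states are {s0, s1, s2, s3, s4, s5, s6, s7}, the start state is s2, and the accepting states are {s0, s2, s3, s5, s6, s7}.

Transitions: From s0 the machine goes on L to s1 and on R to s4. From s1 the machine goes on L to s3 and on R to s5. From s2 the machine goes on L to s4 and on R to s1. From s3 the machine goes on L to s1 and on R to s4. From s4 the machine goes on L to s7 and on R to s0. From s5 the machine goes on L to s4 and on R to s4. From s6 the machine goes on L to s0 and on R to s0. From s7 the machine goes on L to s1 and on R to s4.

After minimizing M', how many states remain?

States {s6} cannot be reached from the start state, so discard them.
P0 = {s0,s2,s3,s5,s7} | {s1,s4}.
The partition is now stable with 2 blocks: {s0,s2,s3,s5,s7} | {s1,s4}.

2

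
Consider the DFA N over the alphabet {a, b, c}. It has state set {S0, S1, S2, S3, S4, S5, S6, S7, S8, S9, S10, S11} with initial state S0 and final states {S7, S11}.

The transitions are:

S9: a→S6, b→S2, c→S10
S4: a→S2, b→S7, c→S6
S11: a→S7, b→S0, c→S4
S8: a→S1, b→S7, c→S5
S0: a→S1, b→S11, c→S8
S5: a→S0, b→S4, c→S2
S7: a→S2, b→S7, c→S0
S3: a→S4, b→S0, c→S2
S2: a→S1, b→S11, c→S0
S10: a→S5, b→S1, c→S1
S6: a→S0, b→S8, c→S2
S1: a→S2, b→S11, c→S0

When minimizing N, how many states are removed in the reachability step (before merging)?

3

No path from S0 leads to S3, S9, S10; the other 9 states are all reachable.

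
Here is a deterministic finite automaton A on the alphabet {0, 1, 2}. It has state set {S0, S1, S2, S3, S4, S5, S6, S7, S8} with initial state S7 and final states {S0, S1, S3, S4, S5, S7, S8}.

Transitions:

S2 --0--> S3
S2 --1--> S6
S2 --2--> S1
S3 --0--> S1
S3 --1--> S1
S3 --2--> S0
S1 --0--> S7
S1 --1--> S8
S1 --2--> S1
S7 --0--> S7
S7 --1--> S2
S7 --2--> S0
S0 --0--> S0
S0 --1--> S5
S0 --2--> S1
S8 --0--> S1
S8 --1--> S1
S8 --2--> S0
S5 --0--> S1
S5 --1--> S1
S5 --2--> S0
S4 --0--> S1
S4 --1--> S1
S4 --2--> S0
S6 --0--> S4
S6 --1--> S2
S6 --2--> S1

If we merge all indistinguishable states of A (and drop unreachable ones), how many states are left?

5

All states are reachable from the start state.
Start with accepting vs non-accepting: {S0,S1,S3,S4,S5,S7,S8} | {S2,S6}.
Refine {S0,S1,S3,S4,S5,S7,S8} on symbol 1: members go to different blocks, giving {S0,S1,S3,S4,S5,S8} and {S7}.
On input 0, block {S0,S1,S3,S4,S5,S8} splits into {S0,S3,S4,S5,S8} and {S1}.
Refine {S0,S3,S4,S5,S8} on symbol 0: members go to different blocks, giving {S3,S4,S5,S8} and {S0}.
Stable partition: {S3,S4,S5,S8} | {S2,S6} | {S7} | {S1} | {S0} — 5 equivalence classes.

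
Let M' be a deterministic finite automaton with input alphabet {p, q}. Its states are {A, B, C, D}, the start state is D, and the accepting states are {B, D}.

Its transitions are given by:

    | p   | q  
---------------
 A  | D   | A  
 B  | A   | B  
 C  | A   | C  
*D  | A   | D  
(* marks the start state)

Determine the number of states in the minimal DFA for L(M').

2

States {B,C} cannot be reached from the start state, so discard them.
P0 = {D} | {A}.
The partition is now stable with 2 blocks: {D} | {A}.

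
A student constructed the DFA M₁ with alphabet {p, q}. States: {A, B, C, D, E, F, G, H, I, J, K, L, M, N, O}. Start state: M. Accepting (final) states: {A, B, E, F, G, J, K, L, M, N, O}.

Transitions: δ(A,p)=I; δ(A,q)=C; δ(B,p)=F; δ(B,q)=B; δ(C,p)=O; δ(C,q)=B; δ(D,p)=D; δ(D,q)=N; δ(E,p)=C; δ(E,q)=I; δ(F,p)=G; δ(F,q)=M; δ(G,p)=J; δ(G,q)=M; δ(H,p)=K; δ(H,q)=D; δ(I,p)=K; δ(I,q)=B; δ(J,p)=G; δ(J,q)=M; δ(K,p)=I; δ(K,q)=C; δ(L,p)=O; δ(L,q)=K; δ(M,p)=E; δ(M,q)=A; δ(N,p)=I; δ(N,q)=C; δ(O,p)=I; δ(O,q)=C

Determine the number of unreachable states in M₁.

4

No path from M leads to D, H, L, N; the other 11 states are all reachable.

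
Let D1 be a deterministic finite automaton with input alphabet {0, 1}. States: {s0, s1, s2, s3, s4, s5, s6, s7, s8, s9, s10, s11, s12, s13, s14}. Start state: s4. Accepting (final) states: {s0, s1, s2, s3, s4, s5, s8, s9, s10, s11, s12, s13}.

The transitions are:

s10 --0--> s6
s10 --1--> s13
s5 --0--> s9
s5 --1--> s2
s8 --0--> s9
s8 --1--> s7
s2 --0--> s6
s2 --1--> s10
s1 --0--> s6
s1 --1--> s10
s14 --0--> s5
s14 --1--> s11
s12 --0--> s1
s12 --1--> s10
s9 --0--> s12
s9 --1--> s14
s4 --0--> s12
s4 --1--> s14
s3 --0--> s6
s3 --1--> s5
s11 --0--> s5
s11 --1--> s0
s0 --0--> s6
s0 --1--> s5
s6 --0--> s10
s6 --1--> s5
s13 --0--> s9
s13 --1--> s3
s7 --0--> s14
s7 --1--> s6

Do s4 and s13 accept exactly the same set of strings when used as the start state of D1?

States {s7,s8} cannot be reached from the start state, so discard them.
Start with accepting vs non-accepting: {s0,s1,s2,s3,s4,s5,s9,s10,s11,s12,s13} | {s6,s14}.
Split {s0,s1,s2,s3,s4,s5,s9,s10,s11,s12,s13} by δ(·,0) → {s4,s5,s9,s11,s12,s13} and {s0,s1,s2,s3,s10}.
Refine {s4,s5,s9,s11,s12,s13} on symbol 0: members go to different blocks, giving {s4,s5,s9,s11,s13} and {s12}.
Split {s4,s5,s9,s11,s13} by δ(·,0) → {s5,s11,s13} and {s4,s9}.
Split {s5,s11,s13} by δ(·,0) → {s5,s13} and {s11}.
On input 0, block {s6,s14} splits into {s6} and {s14}.
Split {s0,s1,s2,s3,s10} by δ(·,1) → {s0,s3,s10} and {s1,s2}.
On input 1, block {s5,s13} splits into {s5} and {s13}.
Split {s0,s3,s10} by δ(·,1) → {s0,s3} and {s10}.
The partition is now stable with 10 blocks: {s5} | {s6} | {s0,s3} | {s12} | {s4,s9} | {s11} | {s14} | {s1,s2} | {s13} | {s10}.
s4 and s13 end up in different blocks, so they are distinguishable. For instance, the string '1' is accepted from only s13.

No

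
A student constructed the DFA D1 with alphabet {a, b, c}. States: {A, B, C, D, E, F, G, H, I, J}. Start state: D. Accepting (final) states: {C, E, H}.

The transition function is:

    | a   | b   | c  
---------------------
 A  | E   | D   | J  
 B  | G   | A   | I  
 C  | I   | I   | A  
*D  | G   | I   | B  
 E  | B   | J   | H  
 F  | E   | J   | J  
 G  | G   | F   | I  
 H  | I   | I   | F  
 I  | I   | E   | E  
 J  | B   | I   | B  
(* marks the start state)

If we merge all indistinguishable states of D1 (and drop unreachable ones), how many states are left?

Reachable states from the start: {A,B,D,E,F,G,H,I,J}. Unreachable: {C} — drop them.
P0 = {E,H} | {A,B,D,F,G,I,J}.
Split {E,H} by δ(·,c) → {E} and {H}.
On input a, block {A,B,D,F,G,I,J} splits into {B,D,G,I,J} and {A,F}.
Split {B,D,G,I,J} by δ(·,b) → {B,G} and {D,J} and {I}.
No further refinement is possible. Final partition (6 blocks): {E} | {B,G} | {H} | {A,F} | {D,J} | {I}.

6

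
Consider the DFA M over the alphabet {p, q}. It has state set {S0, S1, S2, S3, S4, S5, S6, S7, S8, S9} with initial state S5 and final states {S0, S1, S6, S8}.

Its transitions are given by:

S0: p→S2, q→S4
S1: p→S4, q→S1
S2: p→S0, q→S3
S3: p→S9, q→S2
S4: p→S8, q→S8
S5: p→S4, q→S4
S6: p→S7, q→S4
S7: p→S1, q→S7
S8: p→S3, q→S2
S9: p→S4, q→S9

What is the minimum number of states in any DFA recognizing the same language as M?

7

Reachable states from the start: {S0,S2,S3,S4,S5,S8,S9}. Unreachable: {S1,S6,S7} — drop them.
Initial partition by acceptance: {S0,S8} | {S2,S3,S4,S5,S9}.
Refine {S2,S3,S4,S5,S9} on symbol p: members go to different blocks, giving {S3,S5,S9} and {S2,S4}.
Refine {S0,S8} on symbol p: members go to different blocks, giving {S0} and {S8}.
On input p, block {S3,S5,S9} splits into {S5,S9} and {S3}.
Refine {S5,S9} on symbol q: members go to different blocks, giving {S5} and {S9}.
Refine {S2,S4} on symbol p: members go to different blocks, giving {S2} and {S4}.
Stable partition: {S0} | {S5} | {S2} | {S8} | {S3} | {S9} | {S4} — 7 equivalence classes.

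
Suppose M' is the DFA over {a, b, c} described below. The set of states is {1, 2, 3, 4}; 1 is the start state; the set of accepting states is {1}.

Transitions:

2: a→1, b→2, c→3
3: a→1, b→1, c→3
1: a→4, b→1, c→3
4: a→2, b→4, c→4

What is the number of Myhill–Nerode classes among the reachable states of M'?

Every state is reachable, so we keep all 4.
P0 = {1} | {2,3,4}.
Split {2,3,4} by δ(·,a) → {2,3} and {4}.
On input b, block {2,3} splits into {2} and {3}.
Stable partition: {1} | {2} | {4} | {3} — 4 equivalence classes.

4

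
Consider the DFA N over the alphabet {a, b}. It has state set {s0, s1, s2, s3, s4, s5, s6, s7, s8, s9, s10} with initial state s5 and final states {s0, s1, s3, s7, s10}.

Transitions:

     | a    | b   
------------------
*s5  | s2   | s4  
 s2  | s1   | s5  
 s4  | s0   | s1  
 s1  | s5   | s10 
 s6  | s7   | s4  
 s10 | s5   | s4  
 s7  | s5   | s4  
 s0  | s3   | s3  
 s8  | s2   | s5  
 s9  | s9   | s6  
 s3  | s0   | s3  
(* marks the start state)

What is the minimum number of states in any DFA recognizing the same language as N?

States {s6,s7,s8,s9} cannot be reached from the start state, so discard them.
P0 = {s0,s1,s3,s10} | {s2,s4,s5}.
Split {s0,s1,s3,s10} by δ(·,a) → {s0,s3} and {s1,s10}.
On input a, block {s2,s4,s5} splits into {s2} and {s4} and {s5}.
On input b, block {s1,s10} splits into {s1} and {s10}.
No further refinement is possible. Final partition (6 blocks): {s0,s3} | {s2} | {s1} | {s4} | {s5} | {s10}.

6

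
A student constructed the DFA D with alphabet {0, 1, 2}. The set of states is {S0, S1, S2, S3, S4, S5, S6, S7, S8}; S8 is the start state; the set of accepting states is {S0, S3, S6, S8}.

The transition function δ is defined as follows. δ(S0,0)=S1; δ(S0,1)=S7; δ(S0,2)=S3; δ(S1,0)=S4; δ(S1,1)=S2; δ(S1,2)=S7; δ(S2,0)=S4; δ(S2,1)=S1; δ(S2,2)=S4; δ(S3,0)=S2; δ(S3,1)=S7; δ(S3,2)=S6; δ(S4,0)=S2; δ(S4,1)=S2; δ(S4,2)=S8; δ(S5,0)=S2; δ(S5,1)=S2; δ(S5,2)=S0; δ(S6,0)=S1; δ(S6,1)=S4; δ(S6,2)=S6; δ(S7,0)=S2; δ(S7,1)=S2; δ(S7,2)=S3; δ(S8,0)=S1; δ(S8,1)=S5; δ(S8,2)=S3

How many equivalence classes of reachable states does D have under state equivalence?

3

Every state is reachable, so we keep all 9.
Start with accepting vs non-accepting: {S0,S3,S6,S8} | {S1,S2,S4,S5,S7}.
Refine {S1,S2,S4,S5,S7} on symbol 2: members go to different blocks, giving {S4,S5,S7} and {S1,S2}.
The partition is now stable with 3 blocks: {S0,S3,S6,S8} | {S4,S5,S7} | {S1,S2}.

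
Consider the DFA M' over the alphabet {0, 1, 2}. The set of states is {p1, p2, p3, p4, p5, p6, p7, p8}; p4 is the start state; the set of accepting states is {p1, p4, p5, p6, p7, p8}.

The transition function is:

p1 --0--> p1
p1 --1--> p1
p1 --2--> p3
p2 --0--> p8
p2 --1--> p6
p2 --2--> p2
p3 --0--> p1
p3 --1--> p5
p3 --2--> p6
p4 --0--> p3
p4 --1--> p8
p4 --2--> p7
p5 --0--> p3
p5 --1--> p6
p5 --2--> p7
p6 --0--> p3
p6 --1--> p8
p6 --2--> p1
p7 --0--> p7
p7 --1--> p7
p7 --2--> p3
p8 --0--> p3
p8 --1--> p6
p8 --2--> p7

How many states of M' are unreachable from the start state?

1

BFS from p4 reaches {p1, p3, p4, p5, p6, p7, p8}; the 1 state(s) p2 are never visited.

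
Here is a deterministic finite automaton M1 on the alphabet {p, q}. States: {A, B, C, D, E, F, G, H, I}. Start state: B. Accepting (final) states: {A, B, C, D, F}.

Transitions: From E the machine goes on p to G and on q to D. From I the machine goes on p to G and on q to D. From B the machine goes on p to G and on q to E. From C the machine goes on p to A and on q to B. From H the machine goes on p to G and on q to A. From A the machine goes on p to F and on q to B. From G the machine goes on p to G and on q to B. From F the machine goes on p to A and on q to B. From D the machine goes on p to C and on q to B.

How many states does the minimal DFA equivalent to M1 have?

4

States {H,I} cannot be reached from the start state, so discard them.
Initial partition by acceptance: {A,B,C,D,F} | {E,G}.
On input p, block {A,B,C,D,F} splits into {A,C,D,F} and {B}.
Split {E,G} by δ(·,q) → {E} and {G}.
The partition is now stable with 4 blocks: {A,C,D,F} | {E} | {B} | {G}.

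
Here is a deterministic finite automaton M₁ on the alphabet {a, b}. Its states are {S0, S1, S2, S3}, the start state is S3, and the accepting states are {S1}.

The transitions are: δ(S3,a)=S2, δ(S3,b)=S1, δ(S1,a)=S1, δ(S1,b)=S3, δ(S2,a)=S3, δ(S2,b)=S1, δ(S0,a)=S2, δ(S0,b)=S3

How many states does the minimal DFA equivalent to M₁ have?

2

Reachable states from the start: {S1,S2,S3}. Unreachable: {S0} — drop them.
Initial partition by acceptance: {S1} | {S2,S3}.
Stable partition: {S1} | {S2,S3} — 2 equivalence classes.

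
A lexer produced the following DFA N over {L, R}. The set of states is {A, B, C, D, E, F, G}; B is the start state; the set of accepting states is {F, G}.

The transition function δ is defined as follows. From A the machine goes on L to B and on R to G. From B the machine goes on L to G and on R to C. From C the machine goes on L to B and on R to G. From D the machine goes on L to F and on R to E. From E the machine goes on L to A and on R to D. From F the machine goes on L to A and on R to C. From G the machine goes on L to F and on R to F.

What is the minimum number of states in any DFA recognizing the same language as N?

First remove the unreachable states {D,E}; 5 states remain.
Start with accepting vs non-accepting: {F,G} | {A,B,C}.
Split {F,G} by δ(·,L) → {F} and {G}.
On input L, block {A,B,C} splits into {A,C} and {B}.
No further refinement is possible. Final partition (4 blocks): {F} | {A,C} | {G} | {B}.

4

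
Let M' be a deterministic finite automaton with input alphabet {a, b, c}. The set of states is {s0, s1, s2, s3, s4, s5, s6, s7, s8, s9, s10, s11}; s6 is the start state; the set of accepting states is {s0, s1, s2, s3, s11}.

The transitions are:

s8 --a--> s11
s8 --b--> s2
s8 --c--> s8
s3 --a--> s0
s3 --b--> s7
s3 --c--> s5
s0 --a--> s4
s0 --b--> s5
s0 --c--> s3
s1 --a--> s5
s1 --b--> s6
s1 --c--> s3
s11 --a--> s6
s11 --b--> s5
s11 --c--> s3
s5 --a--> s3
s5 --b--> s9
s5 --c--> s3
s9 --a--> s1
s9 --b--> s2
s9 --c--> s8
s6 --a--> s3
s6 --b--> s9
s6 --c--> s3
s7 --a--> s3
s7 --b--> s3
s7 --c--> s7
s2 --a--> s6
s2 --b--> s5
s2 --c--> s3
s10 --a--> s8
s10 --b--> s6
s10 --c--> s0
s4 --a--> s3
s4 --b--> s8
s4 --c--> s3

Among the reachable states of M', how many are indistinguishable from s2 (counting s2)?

States {s10} cannot be reached from the start state, so discard them.
Start with accepting vs non-accepting: {s0,s1,s2,s3,s11} | {s4,s5,s6,s7,s8,s9}.
Refine {s0,s1,s2,s3,s11} on symbol a: members go to different blocks, giving {s0,s1,s2,s11} and {s3}.
On input a, block {s4,s5,s6,s7,s8,s9} splits into {s4,s5,s6,s7} and {s8,s9}.
Split {s4,s5,s6,s7} by δ(·,b) → {s4,s5,s6} and {s7}.
Stable partition: {s0,s1,s2,s11} | {s4,s5,s6} | {s3} | {s8,s9} | {s7} — 5 equivalence classes.
State s2 belongs to the block {s0,s1,s2,s11}, which has 4 states.

4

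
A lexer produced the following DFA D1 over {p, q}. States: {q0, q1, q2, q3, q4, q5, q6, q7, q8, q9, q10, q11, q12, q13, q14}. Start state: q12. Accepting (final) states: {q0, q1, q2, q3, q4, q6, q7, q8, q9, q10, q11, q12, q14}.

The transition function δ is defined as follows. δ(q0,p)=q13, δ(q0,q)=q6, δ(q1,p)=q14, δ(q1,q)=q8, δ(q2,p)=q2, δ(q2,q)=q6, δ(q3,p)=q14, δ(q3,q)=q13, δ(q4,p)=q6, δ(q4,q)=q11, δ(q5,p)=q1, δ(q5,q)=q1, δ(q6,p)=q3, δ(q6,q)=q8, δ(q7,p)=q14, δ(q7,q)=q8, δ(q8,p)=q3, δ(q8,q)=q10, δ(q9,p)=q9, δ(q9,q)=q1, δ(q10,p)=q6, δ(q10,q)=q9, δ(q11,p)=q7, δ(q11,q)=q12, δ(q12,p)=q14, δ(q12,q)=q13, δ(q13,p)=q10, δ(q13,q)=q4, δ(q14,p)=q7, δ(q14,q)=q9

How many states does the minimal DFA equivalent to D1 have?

10

First remove the unreachable states {q0,q2,q5}; 12 states remain.
Start with accepting vs non-accepting: {q1,q3,q4,q6,q7,q8,q9,q10,q11,q12,q14} | {q13}.
On input q, block {q1,q3,q4,q6,q7,q8,q9,q10,q11,q12,q14} splits into {q1,q4,q6,q7,q8,q9,q10,q11,q14} and {q3,q12}.
On input p, block {q1,q4,q6,q7,q8,q9,q10,q11,q14} splits into {q1,q4,q7,q9,q10,q11,q14} and {q6,q8}.
On input p, block {q1,q4,q7,q9,q10,q11,q14} splits into {q1,q7,q9,q11,q14} and {q4,q10}.
Split {q1,q7,q9,q11,q14} by δ(·,q) → {q1,q7} and {q9,q14} and {q11}.
On input q, block {q6,q8} splits into {q6} and {q8}.
On input q, block {q4,q10} splits into {q4} and {q10}.
Refine {q9,q14} on symbol p: members go to different blocks, giving {q9} and {q14}.
No further refinement is possible. Final partition (10 blocks): {q1,q7} | {q13} | {q3,q12} | {q6} | {q4} | {q9} | {q11} | {q8} | {q10} | {q14}.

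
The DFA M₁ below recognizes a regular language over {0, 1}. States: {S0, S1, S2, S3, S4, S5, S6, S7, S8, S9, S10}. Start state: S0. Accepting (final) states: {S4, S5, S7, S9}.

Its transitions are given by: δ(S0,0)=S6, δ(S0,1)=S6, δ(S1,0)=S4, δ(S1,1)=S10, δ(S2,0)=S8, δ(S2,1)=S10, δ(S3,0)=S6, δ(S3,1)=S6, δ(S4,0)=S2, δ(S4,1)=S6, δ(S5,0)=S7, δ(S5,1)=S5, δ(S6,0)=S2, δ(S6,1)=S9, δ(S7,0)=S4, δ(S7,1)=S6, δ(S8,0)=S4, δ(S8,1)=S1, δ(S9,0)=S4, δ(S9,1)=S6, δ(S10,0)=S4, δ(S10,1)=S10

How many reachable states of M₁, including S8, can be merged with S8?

Reachable states from the start: {S0,S1,S2,S4,S6,S8,S9,S10}. Unreachable: {S3,S5,S7} — drop them.
P0 = {S4,S9} | {S0,S1,S2,S6,S8,S10}.
Refine {S4,S9} on symbol 0: members go to different blocks, giving {S4} and {S9}.
Split {S0,S1,S2,S6,S8,S10} by δ(·,0) → {S0,S2,S6} and {S1,S8,S10}.
Split {S0,S2,S6} by δ(·,0) → {S0,S6} and {S2}.
On input 0, block {S0,S6} splits into {S0} and {S6}.
The partition is now stable with 6 blocks: {S4} | {S0} | {S9} | {S1,S8,S10} | {S2} | {S6}.
The equivalence class containing S8 is {S1,S8,S10}, of size 3.

3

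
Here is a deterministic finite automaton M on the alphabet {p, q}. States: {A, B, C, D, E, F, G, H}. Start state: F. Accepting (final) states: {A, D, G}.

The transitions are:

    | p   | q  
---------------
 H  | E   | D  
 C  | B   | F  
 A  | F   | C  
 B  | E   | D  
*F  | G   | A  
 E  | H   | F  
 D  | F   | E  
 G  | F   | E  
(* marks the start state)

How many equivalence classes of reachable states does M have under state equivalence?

P0 = {A,D,G} | {B,C,E,F,H}.
On input p, block {B,C,E,F,H} splits into {B,C,E,H} and {F}.
Split {B,C,E,H} by δ(·,q) → {B,H} and {C,E}.
Stable partition: {A,D,G} | {B,H} | {F} | {C,E} — 4 equivalence classes.

4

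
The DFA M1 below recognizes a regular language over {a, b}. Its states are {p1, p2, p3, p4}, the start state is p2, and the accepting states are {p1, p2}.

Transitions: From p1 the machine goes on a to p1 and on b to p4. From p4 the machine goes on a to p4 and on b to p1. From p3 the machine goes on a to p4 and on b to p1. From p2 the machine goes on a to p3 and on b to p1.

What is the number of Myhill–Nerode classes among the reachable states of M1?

3

Initial partition by acceptance: {p1,p2} | {p3,p4}.
On input a, block {p1,p2} splits into {p1} and {p2}.
No further refinement is possible. Final partition (3 blocks): {p1} | {p3,p4} | {p2}.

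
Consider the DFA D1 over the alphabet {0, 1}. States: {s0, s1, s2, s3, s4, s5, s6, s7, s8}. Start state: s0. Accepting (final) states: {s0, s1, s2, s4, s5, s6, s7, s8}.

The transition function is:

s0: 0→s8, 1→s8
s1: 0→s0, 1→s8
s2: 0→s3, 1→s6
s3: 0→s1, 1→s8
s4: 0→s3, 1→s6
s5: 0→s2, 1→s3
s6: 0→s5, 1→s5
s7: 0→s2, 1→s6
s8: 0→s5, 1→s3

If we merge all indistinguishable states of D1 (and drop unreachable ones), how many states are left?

7

Reachable states from the start: {s0,s1,s2,s3,s5,s6,s8}. Unreachable: {s4,s7} — drop them.
Start with accepting vs non-accepting: {s0,s1,s2,s5,s6,s8} | {s3}.
On input 0, block {s0,s1,s2,s5,s6,s8} splits into {s0,s1,s5,s6,s8} and {s2}.
Split {s0,s1,s5,s6,s8} by δ(·,0) → {s0,s1,s6,s8} and {s5}.
Split {s0,s1,s6,s8} by δ(·,0) → {s0,s1} and {s6,s8}.
Split {s0,s1} by δ(·,0) → {s0} and {s1}.
Split {s6,s8} by δ(·,1) → {s6} and {s8}.
No further refinement is possible. Final partition (7 blocks): {s0} | {s3} | {s2} | {s5} | {s6} | {s1} | {s8}.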